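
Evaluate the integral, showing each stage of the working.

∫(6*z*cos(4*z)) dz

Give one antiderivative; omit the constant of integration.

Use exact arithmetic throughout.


Step 1. Integrate ∫(6*z*cos(4*z)) dz by parts with u = z, dv = (6*cos(4*z)) dz, so v = 3*sin(4*z)/2: now 3*z*sin(4*z)/2 + ∫(-3*sin(4*z)/2) dz.
Step 2. Evaluate the standard form: now 3*z*sin(4*z)/2 + 3*cos(4*z)/8.
Answer: 3*z*sin(4*z)/2 + 3*cos(4*z)/8.


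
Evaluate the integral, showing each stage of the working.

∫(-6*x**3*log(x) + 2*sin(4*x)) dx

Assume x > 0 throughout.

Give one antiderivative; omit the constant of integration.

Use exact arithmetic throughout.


Step 1. Rewrite: now ∫(-6*x**3*log(x)) dx + ∫(2*sin(4*x)) dx.
Step 2. Integrate ∫(-6*x**3*log(x)) dx by parts with u = log(x), dv = (-6*x**3) dx, so v = -3*x**4/2 [assuming x > 0]: now -3*x**4*log(x)/2 + ∫(3*x**3/2) dx + ∫(2*sin(4*x)) dx.
Step 3. Evaluate the standard form: now -3*x**4*log(x)/2 + 3*x**4/8 + ∫(2*sin(4*x)) dx.
Step 4. Evaluate the standard form: now -3*x**4*log(x)/2 + 3*x**4/8 - cos(4*x)/2.
Answer: -3*x**4*log(x)/2 + 3*x**4/8 - cos(4*x)/2.


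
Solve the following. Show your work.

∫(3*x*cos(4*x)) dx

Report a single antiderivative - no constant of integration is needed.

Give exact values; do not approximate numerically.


Step 1. Integrate ∫(3*x*cos(4*x)) dx by parts with u = x, dv = (3*cos(4*x)) dx, so v = 3*sin(4*x)/4: now 3*x*sin(4*x)/4 + ∫(-3*sin(4*x)/4) dx.
Step 2. Evaluate the standard form: now 3*x*sin(4*x)/4 + 3*cos(4*x)/16.
Answer: 3*x*sin(4*x)/4 + 3*cos(4*x)/16.


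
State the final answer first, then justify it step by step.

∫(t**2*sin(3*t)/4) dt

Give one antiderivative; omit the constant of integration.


The answer is -t**2*cos(3*t)/12 + t*sin(3*t)/18 + cos(3*t)/54.
Step 1. Integrate ∫(t**2*sin(3*t)/4) dt by parts with u = t**2, dv = (sin(3*t)/4) dt, so v = -cos(3*t)/12: now -t**2*cos(3*t)/12 + ∫(t*cos(3*t)/6) dt.
Step 2. Integrate ∫(t*cos(3*t)/6) dt by parts with u = t, dv = (cos(3*t)/6) dt, so v = sin(3*t)/18: now -t**2*cos(3*t)/12 + t*sin(3*t)/18 + ∫(-sin(3*t)/18) dt.
Step 3. Evaluate the standard form: now -t**2*cos(3*t)/12 + t*sin(3*t)/18 + cos(3*t)/54.
Answer: -t**2*cos(3*t)/12 + t*sin(3*t)/18 + cos(3*t)/54.


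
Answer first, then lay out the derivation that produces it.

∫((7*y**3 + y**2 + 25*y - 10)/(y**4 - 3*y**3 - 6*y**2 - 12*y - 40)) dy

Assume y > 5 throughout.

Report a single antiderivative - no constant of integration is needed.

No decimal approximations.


The answer is 5*log(y - 5) + 2*log(y + 2) + atan(y/2)/2.
Step 1. Decompose ∫((7*y**3 + y**2 + 25*y - 10)/(y**4 - 3*y**3 - 6*y**2 - 12*y - 40)) dy by partial fractions, (7*y**3 + y**2 + 25*y - 10)/(y**4 - 3*y**3 - 6*y**2 - 12*y - 40) = 1/(y**2 + 4) + 2/(y + 2) + 5/(y - 5): now ∫(5/(y - 5)) dy + ∫(2/(y + 2)) dy + ∫(1/(y**2 + 4)) dy.
Step 2. Evaluate the standard form [assuming y > -2]: now 2*log(y + 2) + ∫(5/(y - 5)) dy + ∫(1/(y**2 + 4)) dy.
Step 3. Evaluate the standard form [assuming y > 5]: now 5*log(y - 5) + 2*log(y + 2) + ∫(1/(y**2 + 4)) dy.
Step 4. Evaluate the standard form: now 5*log(y - 5) + 2*log(y + 2) + atan(y/2)/2.
Answer: 5*log(y - 5) + 2*log(y + 2) + atan(y/2)/2.


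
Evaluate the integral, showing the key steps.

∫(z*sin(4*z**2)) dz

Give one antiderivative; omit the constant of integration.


Step 1. Substitute u = z**2, turning ∫(z*sin(4*z**2)) dz into ∫(sin(4*u)/2) du: now ∫(sin(4*u)/2) du.
Step 2. Evaluate the standard form: now -cos(4*u)/8.
Step 3. Substitute back u = z**2: now -cos(4*z**2)/8.
Answer: -cos(4*z**2)/8.


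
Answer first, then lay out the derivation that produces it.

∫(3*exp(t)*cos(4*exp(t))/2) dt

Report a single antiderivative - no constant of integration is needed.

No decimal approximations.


The answer is 3*sin(4*exp(t))/8.
Step 1. Substitute u = exp(t), turning ∫(3*exp(t)*cos(4*exp(t))/2) dt into ∫(3*cos(4*u)/2) du: now ∫(3*cos(4*u)/2) du.
Step 2. Evaluate the standard form: now 3*sin(4*u)/8.
Step 3. Substitute back u = exp(t): now 3*sin(4*exp(t))/8.
Answer: 3*sin(4*exp(t))/8.


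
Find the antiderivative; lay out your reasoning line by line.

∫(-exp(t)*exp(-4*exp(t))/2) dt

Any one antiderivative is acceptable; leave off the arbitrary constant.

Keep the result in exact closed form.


Step 1. Substitute u = exp(t), turning ∫(-exp(t)*exp(-4*exp(t))/2) dt into ∫(-exp(-4*u)/2) du: now ∫(-exp(-4*u)/2) du.
Step 2. Evaluate the standard form: now exp(-4*u)/8.
Step 3. Substitute back u = exp(t): now exp(-4*exp(t))/8.
Answer: exp(-4*exp(t))/8.


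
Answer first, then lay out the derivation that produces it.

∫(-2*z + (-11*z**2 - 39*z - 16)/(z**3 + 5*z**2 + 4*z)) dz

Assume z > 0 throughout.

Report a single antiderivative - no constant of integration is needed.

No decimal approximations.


The answer is -z**2 - 4*log(z) - 4*log(z + 1) - 3*log(z + 4).
Step 1. Rewrite: now ∫(-2*z) dz + ∫((-11*z**2 - 39*z - 16)/(z**3 + 5*z**2 + 4*z)) dz.
Step 2. Decompose ∫((-11*z**2 - 39*z - 16)/(z**3 + 5*z**2 + 4*z)) dz by partial fractions, (-11*z**2 - 39*z - 16)/(z**3 + 5*z**2 + 4*z) = -3/(z + 4) - 4/(z + 1) - 4/z: now ∫(-4/z) dz + ∫(-2*z) dz + ∫(-4/(z + 1)) dz + ∫(-3/(z + 4)) dz.
Step 3. Evaluate the standard form [assuming z > -4]: now -3*log(z + 4) + ∫(-4/z) dz + ∫(-2*z) dz + ∫(-4/(z + 1)) dz.
Step 4. Evaluate the standard form [assuming z > 0]: now -4*log(z) - 3*log(z + 4) + ∫(-2*z) dz + ∫(-4/(z + 1)) dz.
Step 5. Evaluate the standard form [assuming z > -1]: now -4*log(z) - 4*log(z + 1) - 3*log(z + 4) + ∫(-2*z) dz.
Step 6. Evaluate the standard form: now -z**2 - 4*log(z) - 4*log(z + 1) - 3*log(z + 4).
Answer: -z**2 - 4*log(z) - 4*log(z + 1) - 3*log(z + 4).


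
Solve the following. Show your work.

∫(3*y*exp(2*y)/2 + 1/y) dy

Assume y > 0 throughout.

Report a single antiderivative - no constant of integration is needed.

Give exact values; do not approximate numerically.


Step 1. Rewrite: now ∫(1/y) dy + ∫(3*y*exp(2*y)/2) dy.
Step 2. Evaluate the standard form [assuming y > 0]: now log(y) + ∫(3*y*exp(2*y)/2) dy.
Step 3. Integrate ∫(3*y*exp(2*y)/2) dy by parts with u = y, dv = (3*exp(2*y)/2) dy, so v = 3*exp(2*y)/4: now 3*y*exp(2*y)/4 + log(y) + ∫(-3*exp(2*y)/4) dy.
Step 4. Evaluate the standard form: now 3*y*exp(2*y)/4 - 3*exp(2*y)/8 + log(y).
Answer: 3*y*exp(2*y)/4 - 3*exp(2*y)/8 + log(y).


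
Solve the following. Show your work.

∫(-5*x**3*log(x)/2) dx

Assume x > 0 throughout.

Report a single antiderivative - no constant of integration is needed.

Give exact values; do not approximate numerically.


Step 1. Integrate ∫(-5*x**3*log(x)/2) dx by parts with u = log(x), dv = (-5*x**3/2) dx, so v = -5*x**4/8 [assuming x > 0]: now -5*x**4*log(x)/8 + ∫(5*x**3/8) dx.
Step 2. Evaluate the standard form: now -5*x**4*log(x)/8 + 5*x**4/32.
Answer: -5*x**4*log(x)/8 + 5*x**4/32.


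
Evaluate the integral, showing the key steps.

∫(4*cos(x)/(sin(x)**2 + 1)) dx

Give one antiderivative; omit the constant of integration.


Step 1. Substitute u = sin(x), turning ∫(4*cos(x)/(sin(x)**2 + 1)) dx into ∫(4/(u**2 + 1)) du: now ∫(4/(u**2 + 1)) du.
Step 2. Evaluate the standard form: now 4*atan(u).
Step 3. Substitute back u = sin(x): now 4*atan(sin(x)).
Answer: 4*atan(sin(x)).


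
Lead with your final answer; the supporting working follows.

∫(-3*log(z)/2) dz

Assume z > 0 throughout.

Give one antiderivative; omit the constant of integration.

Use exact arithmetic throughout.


The answer is -3*z*log(z)/2 + 3*z/2.
Step 1. Integrate ∫(-3*log(z)/2) dz by parts with u = log(z), dv = (-3/2) dz, so v = -3*z/2 [assuming z > 0]: now -3*z*log(z)/2 + ∫(3/2) dz.
Step 2. Evaluate the standard form: now -3*z*log(z)/2 + 3*z/2.
Answer: -3*z*log(z)/2 + 3*z/2.


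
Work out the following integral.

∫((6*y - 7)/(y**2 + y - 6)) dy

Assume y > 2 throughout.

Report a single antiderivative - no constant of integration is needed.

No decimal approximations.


Answer: log(y - 2) + 5*log(y + 3).


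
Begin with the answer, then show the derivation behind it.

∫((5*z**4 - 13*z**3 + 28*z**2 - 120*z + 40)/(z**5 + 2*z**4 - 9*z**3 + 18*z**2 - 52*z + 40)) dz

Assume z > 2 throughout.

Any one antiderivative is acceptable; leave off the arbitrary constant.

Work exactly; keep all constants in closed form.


The answer is -2*log(z - 2) + 2*log(z - 1) + 5*log(z + 5) + 2*atan(z/2).
Step 1. Decompose ∫((5*z**4 - 13*z**3 + 28*z**2 - 120*z + 40)/(z**5 + 2*z**4 - 9*z**3 + 18*z**2 - 52*z + 40)) dz by partial fractions, (5*z**4 - 13*z**3 + 28*z**2 - 120*z + 40)/(z**5 + 2*z**4 - 9*z**3 + 18*z**2 - 52*z + 40) = 4/(z**2 + 4) + 5/(z + 5) + 2/(z - 1) - 2/(z - 2): now ∫(-2/(z - 2)) dz + ∫(2/(z - 1)) dz + ∫(5/(z + 5)) dz + ∫(4/(z**2 + 4)) dz.
Step 2. Evaluate the standard form [assuming z > -5]: now 5*log(z + 5) + ∫(-2/(z - 2)) dz + ∫(2/(z - 1)) dz + ∫(4/(z**2 + 4)) dz.
Step 3. Evaluate the standard form [assuming z > 1]: now 2*log(z - 1) + 5*log(z + 5) + ∫(-2/(z - 2)) dz + ∫(4/(z**2 + 4)) dz.
Step 4. Evaluate the standard form [assuming z > 2]: now -2*log(z - 2) + 2*log(z - 1) + 5*log(z + 5) + ∫(4/(z**2 + 4)) dz.
Step 5. Evaluate the standard form: now -2*log(z - 2) + 2*log(z - 1) + 5*log(z + 5) + 2*atan(z/2).
Answer: -2*log(z - 2) + 2*log(z - 1) + 5*log(z + 5) + 2*atan(z/2).


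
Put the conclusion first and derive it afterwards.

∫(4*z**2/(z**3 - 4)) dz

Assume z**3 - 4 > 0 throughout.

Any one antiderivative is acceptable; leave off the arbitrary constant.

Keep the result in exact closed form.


The answer is 4*log(z**3 - 4)/3.
Step 1. Substitute u = z**3 - 4, turning ∫(4*z**2/(z**3 - 4)) dz into ∫(4/(3*u)) du: now ∫(4/(3*u)) du.
Step 2. Evaluate the standard form [assuming u > 0]: now 4*log(u)/3.
Step 3. Substitute back u = z**3 - 4: now 4*log(z**3 - 4)/3.
Answer: 4*log(z**3 - 4)/3.


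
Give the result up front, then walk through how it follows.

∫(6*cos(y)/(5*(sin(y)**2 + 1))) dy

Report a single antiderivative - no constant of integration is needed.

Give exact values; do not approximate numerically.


The answer is 6*atan(sin(y))/5.
Step 1. Substitute u = sin(y), turning ∫(6*cos(y)/(5*(sin(y)**2 + 1))) dy into ∫(6/(5*(u**2 + 1))) du: now ∫(6/(5*(u**2 + 1))) du.
Step 2. Evaluate the standard form: now 6*atan(u)/5.
Step 3. Substitute back u = sin(y): now 6*atan(sin(y))/5.
Answer: 6*atan(sin(y))/5.


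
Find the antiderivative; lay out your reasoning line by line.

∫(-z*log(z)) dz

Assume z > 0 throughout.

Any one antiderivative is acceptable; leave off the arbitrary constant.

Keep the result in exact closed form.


Step 1. Integrate ∫(-z*log(z)) dz by parts with u = log(z), dv = (-z) dz, so v = -z**2/2 [assuming z > 0]: now -z**2*log(z)/2 + ∫(z/2) dz.
Step 2. Evaluate the standard form: now -z**2*log(z)/2 + z**2/4.
Answer: -z**2*log(z)/2 + z**2/4.


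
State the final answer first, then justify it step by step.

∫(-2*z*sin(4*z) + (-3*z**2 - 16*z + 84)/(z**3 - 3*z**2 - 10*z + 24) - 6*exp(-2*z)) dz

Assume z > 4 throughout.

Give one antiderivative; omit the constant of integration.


The answer is z*cos(4*z)/2 - 2*log(z - 4) - 4*log(z - 2) + 3*log(z + 3) - sin(4*z)/8 + 3*exp(-2*z).
Step 1. Rewrite: now ∫(-2*z*sin(4*z)) dz + ∫((-3*z**2 - 16*z + 84)/(z**3 - 3*z**2 - 10*z + 24)) dz + ∫(-6*exp(-2*z)) dz.
Step 2. Evaluate the standard form: now ∫(-2*z*sin(4*z)) dz + ∫((-3*z**2 - 16*z + 84)/(z**3 - 3*z**2 - 10*z + 24)) dz + 3*exp(-2*z).
Step 3. Decompose ∫((-3*z**2 - 16*z + 84)/(z**3 - 3*z**2 - 10*z + 24)) dz by partial fractions, (-3*z**2 - 16*z + 84)/(z**3 - 3*z**2 - 10*z + 24) = 3/(z + 3) - 4/(z - 2) - 2/(z - 4): now ∫(-2*z*sin(4*z)) dz + ∫(-2/(z - 4)) dz + ∫(-4/(z - 2)) dz + ∫(3/(z + 3)) dz + 3*exp(-2*z).
Step 4. Evaluate the standard form [assuming z > -3]: now 3*log(z + 3) + ∫(-2*z*sin(4*z)) dz + ∫(-2/(z - 4)) dz + ∫(-4/(z - 2)) dz + 3*exp(-2*z).
Step 5. Evaluate the standard form [assuming z > 2]: now -4*log(z - 2) + 3*log(z + 3) + ∫(-2*z*sin(4*z)) dz + ∫(-2/(z - 4)) dz + 3*exp(-2*z).
Step 6. Evaluate the standard form [assuming z > 4]: now -2*log(z - 4) - 4*log(z - 2) + 3*log(z + 3) + ∫(-2*z*sin(4*z)) dz + 3*exp(-2*z).
Step 7. Integrate ∫(-2*z*sin(4*z)) dz by parts with u = z, dv = (-2*sin(4*z)) dz, so v = cos(4*z)/2: now z*cos(4*z)/2 - 2*log(z - 4) - 4*log(z - 2) + 3*log(z + 3) + ∫(-cos(4*z)/2) dz + 3*exp(-2*z).
Step 8. Evaluate the standard form: now z*cos(4*z)/2 - 2*log(z - 4) - 4*log(z - 2) + 3*log(z + 3) - sin(4*z)/8 + 3*exp(-2*z).
Answer: z*cos(4*z)/2 - 2*log(z - 4) - 4*log(z - 2) + 3*log(z + 3) - sin(4*z)/8 + 3*exp(-2*z).


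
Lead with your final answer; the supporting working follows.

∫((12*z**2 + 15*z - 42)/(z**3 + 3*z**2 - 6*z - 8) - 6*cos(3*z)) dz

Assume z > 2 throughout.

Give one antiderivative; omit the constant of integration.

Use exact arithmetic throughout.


The answer is 2*log(z - 2) + 5*log(z + 1) + 5*log(z + 4) - 2*sin(3*z).
Step 1. Rewrite: now ∫((12*z**2 + 15*z - 42)/(z**3 + 3*z**2 - 6*z - 8)) dz + ∫(-6*cos(3*z)) dz.
Step 2. Evaluate the standard form: now -2*sin(3*z) + ∫((12*z**2 + 15*z - 42)/(z**3 + 3*z**2 - 6*z - 8)) dz.
Step 3. Decompose ∫((12*z**2 + 15*z - 42)/(z**3 + 3*z**2 - 6*z - 8)) dz by partial fractions, (12*z**2 + 15*z - 42)/(z**3 + 3*z**2 - 6*z - 8) = 5/(z + 4) + 5/(z + 1) + 2/(z - 2): now -2*sin(3*z) + ∫(2/(z - 2)) dz + ∫(5/(z + 1)) dz + ∫(5/(z + 4)) dz.
Step 4. Evaluate the standard form [assuming z > -1]: now 5*log(z + 1) - 2*sin(3*z) + ∫(2/(z - 2)) dz + ∫(5/(z + 4)) dz.
Step 5. Evaluate the standard form [assuming z > 2]: now 2*log(z - 2) + 5*log(z + 1) - 2*sin(3*z) + ∫(5/(z + 4)) dz.
Step 6. Evaluate the standard form [assuming z > -4]: now 2*log(z - 2) + 5*log(z + 1) + 5*log(z + 4) - 2*sin(3*z).
Answer: 2*log(z - 2) + 5*log(z + 1) + 5*log(z + 4) - 2*sin(3*z).


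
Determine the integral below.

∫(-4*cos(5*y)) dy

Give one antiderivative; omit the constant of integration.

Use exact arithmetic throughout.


Answer: -4*sin(5*y)/5.


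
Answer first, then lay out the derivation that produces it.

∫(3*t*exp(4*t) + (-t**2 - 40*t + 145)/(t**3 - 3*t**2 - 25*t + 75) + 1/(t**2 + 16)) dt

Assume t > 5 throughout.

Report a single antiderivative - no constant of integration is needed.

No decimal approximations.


The answer is 3*t*exp(4*t)/4 - 3*exp(4*t)/16 - 4*log(t - 5) - log(t - 3) + 4*log(t + 5) + atan(t/4)/4.
Step 1. Rewrite: now ∫(3*t*exp(4*t)) dt + ∫((-t**2 - 40*t + 145)/(t**3 - 3*t**2 - 25*t + 75)) dt + ∫(1/(t**2 + 16)) dt.
Step 2. Integrate ∫(3*t*exp(4*t)) dt by parts with u = t, dv = (3*exp(4*t)) dt, so v = 3*exp(4*t)/4: now 3*t*exp(4*t)/4 + ∫((-t**2 - 40*t + 145)/(t**3 - 3*t**2 - 25*t + 75)) dt + ∫(1/(t**2 + 16)) dt + ∫(-3*exp(4*t)/4) dt.
Step 3. Evaluate the standard form: now 3*t*exp(4*t)/4 - 3*exp(4*t)/16 + ∫((-t**2 - 40*t + 145)/(t**3 - 3*t**2 - 25*t + 75)) dt + ∫(1/(t**2 + 16)) dt.
Step 4. Decompose ∫((-t**2 - 40*t + 145)/(t**3 - 3*t**2 - 25*t + 75)) dt by partial fractions, (-t**2 - 40*t + 145)/(t**3 - 3*t**2 - 25*t + 75) = 4/(t + 5) - 1/(t - 3) - 4/(t - 5): now 3*t*exp(4*t)/4 - 3*exp(4*t)/16 + ∫(-4/(t - 5)) dt + ∫(-1/(t - 3)) dt + ∫(4/(t + 5)) dt + ∫(1/(t**2 + 16)) dt.
Step 5. Evaluate the standard form [assuming t > 3]: now 3*t*exp(4*t)/4 - 3*exp(4*t)/16 - log(t - 3) + ∫(-4/(t - 5)) dt + ∫(4/(t + 5)) dt + ∫(1/(t**2 + 16)) dt.
Step 6. Evaluate the standard form [assuming t > -5]: now 3*t*exp(4*t)/4 - 3*exp(4*t)/16 - log(t - 3) + 4*log(t + 5) + ∫(-4/(t - 5)) dt + ∫(1/(t**2 + 16)) dt.
Step 7. Evaluate the standard form [assuming t > 5]: now 3*t*exp(4*t)/4 - 3*exp(4*t)/16 - 4*log(t - 5) - log(t - 3) + 4*log(t + 5) + ∫(1/(t**2 + 16)) dt.
Step 8. Evaluate the standard form: now 3*t*exp(4*t)/4 - 3*exp(4*t)/16 - 4*log(t - 5) - log(t - 3) + 4*log(t + 5) + atan(t/4)/4.
Answer: 3*t*exp(4*t)/4 - 3*exp(4*t)/16 - 4*log(t - 5) - log(t - 3) + 4*log(t + 5) + atan(t/4)/4.


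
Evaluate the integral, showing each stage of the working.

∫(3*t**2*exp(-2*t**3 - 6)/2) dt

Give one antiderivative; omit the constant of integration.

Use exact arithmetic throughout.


Step 1. Substitute u = t**3 + 3, turning ∫(3*t**2*exp(-2*t**3 - 6)/2) dt into ∫(exp(-2*u)/2) du: now ∫(exp(-2*u)/2) du.
Step 2. Evaluate the standard form: now -exp(-2*u)/4.
Step 3. Substitute back u = t**3 + 3: now -exp(-2*t**3 - 6)/4.
Answer: -exp(-2*t**3 - 6)/4.


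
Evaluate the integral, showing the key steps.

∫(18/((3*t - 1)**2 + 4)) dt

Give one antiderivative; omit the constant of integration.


Step 1. Substitute u = 3*t - 1, turning ∫(18/((3*t - 1)**2 + 4)) dt into ∫(6/(u**2 + 4)) du: now ∫(6/(u**2 + 4)) du.
Step 2. Evaluate the standard form: now 3*atan(u/2).
Step 3. Substitute back u = 3*t - 1: now 3*atan(3*t/2 - 1/2).
Answer: 3*atan(3*t/2 - 1/2).


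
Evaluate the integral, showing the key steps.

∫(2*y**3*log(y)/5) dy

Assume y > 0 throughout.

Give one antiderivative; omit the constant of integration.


Step 1. Integrate ∫(2*y**3*log(y)/5) dy by parts with u = log(y), dv = (2*y**3/5) dy, so v = y**4/10 [assuming y > 0]: now y**4*log(y)/10 + ∫(-y**3/10) dy.
Step 2. Evaluate the standard form: now y**4*log(y)/10 - y**4/40.
Answer: y**4*log(y)/10 - y**4/40.


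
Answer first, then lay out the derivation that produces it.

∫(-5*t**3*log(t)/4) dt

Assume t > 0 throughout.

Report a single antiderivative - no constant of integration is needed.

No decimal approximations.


The answer is -5*t**4*log(t)/16 + 5*t**4/64.
Step 1. Integrate ∫(-5*t**3*log(t)/4) dt by parts with u = log(t), dv = (-5*t**3/4) dt, so v = -5*t**4/16 [assuming t > 0]: now -5*t**4*log(t)/16 + ∫(5*t**3/16) dt.
Step 2. Evaluate the standard form: now -5*t**4*log(t)/16 + 5*t**4/64.
Answer: -5*t**4*log(t)/16 + 5*t**4/64.


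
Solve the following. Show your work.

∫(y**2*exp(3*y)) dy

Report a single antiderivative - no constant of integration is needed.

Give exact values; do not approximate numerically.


Step 1. Integrate ∫(y**2*exp(3*y)) dy by parts with u = y**2, dv = (exp(3*y)) dy, so v = exp(3*y)/3: now y**2*exp(3*y)/3 + ∫(-2*y*exp(3*y)/3) dy.
Step 2. Integrate ∫(-2*y*exp(3*y)/3) dy by parts with u = y, dv = (-2*exp(3*y)/3) dy, so v = -2*exp(3*y)/9: now y**2*exp(3*y)/3 - 2*y*exp(3*y)/9 + ∫(2*exp(3*y)/9) dy.
Step 3. Evaluate the standard form: now y**2*exp(3*y)/3 - 2*y*exp(3*y)/9 + 2*exp(3*y)/27.
Answer: y**2*exp(3*y)/3 - 2*y*exp(3*y)/9 + 2*exp(3*y)/27.


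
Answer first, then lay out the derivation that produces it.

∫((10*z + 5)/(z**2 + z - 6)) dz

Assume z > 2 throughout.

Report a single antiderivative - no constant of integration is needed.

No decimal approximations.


The answer is 5*log(z - 2) + 5*log(z + 3).
Step 1. Decompose ∫((10*z + 5)/(z**2 + z - 6)) dz by partial fractions, (10*z + 5)/(z**2 + z - 6) = 5/(z + 3) + 5/(z - 2): now ∫(5/(z - 2)) dz + ∫(5/(z + 3)) dz.
Step 2. Evaluate the standard form [assuming z > -3]: now 5*log(z + 3) + ∫(5/(z - 2)) dz.
Step 3. Evaluate the standard form [assuming z > 2]: now 5*log(z - 2) + 5*log(z + 3).
Answer: 5*log(z - 2) + 5*log(z + 3).


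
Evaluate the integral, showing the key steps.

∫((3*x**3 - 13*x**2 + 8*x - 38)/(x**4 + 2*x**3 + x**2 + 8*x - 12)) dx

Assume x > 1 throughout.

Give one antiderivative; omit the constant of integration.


Step 1. Decompose ∫((3*x**3 - 13*x**2 + 8*x - 38)/(x**4 + 2*x**3 + x**2 + 8*x - 12)) dx by partial fractions, (3*x**3 - 13*x**2 + 8*x - 38)/(x**4 + 2*x**3 + x**2 + 8*x - 12) = -2/(x**2 + 4) + 5/(x + 3) - 2/(x - 1): now ∫(-2/(x - 1)) dx + ∫(5/(x + 3)) dx + ∫(-2/(x**2 + 4)) dx.
Step 2. Evaluate the standard form [assuming x > 1]: now -2*log(x - 1) + ∫(5/(x + 3)) dx + ∫(-2/(x**2 + 4)) dx.
Step 3. Evaluate the standard form [assuming x > -3]: now -2*log(x - 1) + 5*log(x + 3) + ∫(-2/(x**2 + 4)) dx.
Step 4. Evaluate the standard form: now -2*log(x - 1) + 5*log(x + 3) - atan(x/2).
Answer: -2*log(x - 1) + 5*log(x + 3) - atan(x/2).


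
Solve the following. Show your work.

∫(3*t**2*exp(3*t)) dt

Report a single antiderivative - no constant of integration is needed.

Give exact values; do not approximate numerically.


Step 1. Integrate ∫(3*t**2*exp(3*t)) dt by parts with u = t**2, dv = (3*exp(3*t)) dt, so v = exp(3*t): now t**2*exp(3*t) + ∫(-2*t*exp(3*t)) dt.
Step 2. Integrate ∫(-2*t*exp(3*t)) dt by parts with u = t, dv = (-2*exp(3*t)) dt, so v = -2*exp(3*t)/3: now t**2*exp(3*t) - 2*t*exp(3*t)/3 + ∫(2*exp(3*t)/3) dt.
Step 3. Evaluate the standard form: now t**2*exp(3*t) - 2*t*exp(3*t)/3 + 2*exp(3*t)/9.
Answer: t**2*exp(3*t) - 2*t*exp(3*t)/3 + 2*exp(3*t)/9.


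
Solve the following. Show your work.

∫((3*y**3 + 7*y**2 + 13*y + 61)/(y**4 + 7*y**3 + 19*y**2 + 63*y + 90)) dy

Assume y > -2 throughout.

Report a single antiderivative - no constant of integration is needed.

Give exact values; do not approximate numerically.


Step 1. Decompose ∫((3*y**3 + 7*y**2 + 13*y + 61)/(y**4 + 7*y**3 + 19*y**2 + 63*y + 90)) dy by partial fractions, (3*y**3 + 7*y**2 + 13*y + 61)/(y**4 + 7*y**3 + 19*y**2 + 63*y + 90) = -2/(y**2 + 9) + 2/(y + 5) + 1/(y + 2): now ∫(1/(y + 2)) dy + ∫(2/(y + 5)) dy + ∫(-2/(y**2 + 9)) dy.
Step 2. Evaluate the standard form [assuming y > -2]: now log(y + 2) + ∫(2/(y + 5)) dy + ∫(-2/(y**2 + 9)) dy.
Step 3. Evaluate the standard form [assuming y > -5]: now log(y + 2) + 2*log(y + 5) + ∫(-2/(y**2 + 9)) dy.
Step 4. Evaluate the standard form: now log(y + 2) + 2*log(y + 5) - 2*atan(y/3)/3.
Answer: log(y + 2) + 2*log(y + 5) - 2*atan(y/3)/3.


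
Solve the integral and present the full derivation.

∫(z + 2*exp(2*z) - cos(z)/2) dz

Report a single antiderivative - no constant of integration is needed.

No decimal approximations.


Step 1. Rewrite: now ∫(z) dz + ∫(2*exp(2*z)) dz + ∫(-cos(z)/2) dz.
Step 2. Evaluate the standard form: now z**2/2 + ∫(2*exp(2*z)) dz + ∫(-cos(z)/2) dz.
Step 3. Evaluate the standard form: now z**2/2 + exp(2*z) + ∫(-cos(z)/2) dz.
Step 4. Evaluate the standard form: now z**2/2 + exp(2*z) - sin(z)/2.
Answer: z**2/2 + exp(2*z) - sin(z)/2.


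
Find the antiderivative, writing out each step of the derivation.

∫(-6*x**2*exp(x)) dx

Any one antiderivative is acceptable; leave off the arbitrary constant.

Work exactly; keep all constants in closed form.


Step 1. Integrate ∫(-6*x**2*exp(x)) dx by parts with u = x**2, dv = (-6*exp(x)) dx, so v = -6*exp(x): now -6*x**2*exp(x) + ∫(12*x*exp(x)) dx.
Step 2. Integrate ∫(12*x*exp(x)) dx by parts with u = x, dv = (12*exp(x)) dx, so v = 12*exp(x): now -6*x**2*exp(x) + 12*x*exp(x) + ∫(-12*exp(x)) dx.
Step 3. Evaluate the standard form: now -6*x**2*exp(x) + 12*x*exp(x) - 12*exp(x).
Answer: -6*x**2*exp(x) + 12*x*exp(x) - 12*exp(x).


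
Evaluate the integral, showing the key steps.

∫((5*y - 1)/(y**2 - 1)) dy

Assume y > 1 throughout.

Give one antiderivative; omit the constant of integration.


Step 1. Decompose ∫((5*y - 1)/(y**2 - 1)) dy by partial fractions, (5*y - 1)/(y**2 - 1) = 3/(y + 1) + 2/(y - 1): now ∫(2/(y - 1)) dy + ∫(3/(y + 1)) dy.
Step 2. Evaluate the standard form [assuming y > -1]: now 3*log(y + 1) + ∫(2/(y - 1)) dy.
Step 3. Evaluate the standard form [assuming y > 1]: now 2*log(y - 1) + 3*log(y + 1).
Answer: 2*log(y - 1) + 3*log(y + 1).


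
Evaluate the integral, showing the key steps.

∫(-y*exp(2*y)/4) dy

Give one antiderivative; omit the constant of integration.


Step 1. Integrate ∫(-y*exp(2*y)/4) dy by parts with u = y, dv = (-exp(2*y)/4) dy, so v = -exp(2*y)/8: now -y*exp(2*y)/8 + ∫(exp(2*y)/8) dy.
Step 2. Evaluate the standard form: now -y*exp(2*y)/8 + exp(2*y)/16.
Answer: -y*exp(2*y)/8 + exp(2*y)/16.


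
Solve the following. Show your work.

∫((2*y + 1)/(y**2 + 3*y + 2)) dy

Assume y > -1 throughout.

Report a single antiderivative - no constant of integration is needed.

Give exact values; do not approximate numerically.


Step 1. Decompose ∫((2*y + 1)/(y**2 + 3*y + 2)) dy by partial fractions, (2*y + 1)/(y**2 + 3*y + 2) = 3/(y + 2) - 1/(y + 1): now ∫(-1/(y + 1)) dy + ∫(3/(y + 2)) dy.
Step 2. Evaluate the standard form [assuming y > -2]: now 3*log(y + 2) + ∫(-1/(y + 1)) dy.
Step 3. Evaluate the standard form [assuming y > -1]: now -log(y + 1) + 3*log(y + 2).
Answer: -log(y + 1) + 3*log(y + 2).


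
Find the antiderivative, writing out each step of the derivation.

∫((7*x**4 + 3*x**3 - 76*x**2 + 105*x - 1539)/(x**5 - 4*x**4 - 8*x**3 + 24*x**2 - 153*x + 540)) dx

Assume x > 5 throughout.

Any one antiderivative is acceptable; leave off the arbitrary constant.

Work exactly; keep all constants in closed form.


Step 1. Decompose ∫((7*x**4 + 3*x**3 - 76*x**2 + 105*x - 1539)/(x**5 - 4*x**4 - 8*x**3 + 24*x**2 - 153*x + 540)) dx by partial fractions, (7*x**4 + 3*x**3 - 76*x**2 + 105*x - 1539)/(x**5 - 4*x**4 - 8*x**3 + 24*x**2 - 153*x + 540) = -3/(x**2 + 9) - 1/(x + 4) + 5/(x - 3) + 3/(x - 5): now ∫(3/(x - 5)) dx + ∫(5/(x - 3)) dx + ∫(-1/(x + 4)) dx + ∫(-3/(x**2 + 9)) dx.
Step 2. Evaluate the standard form [assuming x > 5]: now 3*log(x - 5) + ∫(5/(x - 3)) dx + ∫(-1/(x + 4)) dx + ∫(-3/(x**2 + 9)) dx.
Step 3. Evaluate the standard form [assuming x > -4]: now 3*log(x - 5) - log(x + 4) + ∫(5/(x - 3)) dx + ∫(-3/(x**2 + 9)) dx.
Step 4. Evaluate the standard form [assuming x > 3]: now 3*log(x - 5) + 5*log(x - 3) - log(x + 4) + ∫(-3/(x**2 + 9)) dx.
Step 5. Evaluate the standard form: now 3*log(x - 5) + 5*log(x - 3) - log(x + 4) - atan(x/3).
Answer: 3*log(x - 5) + 5*log(x - 3) - log(x + 4) - atan(x/3).


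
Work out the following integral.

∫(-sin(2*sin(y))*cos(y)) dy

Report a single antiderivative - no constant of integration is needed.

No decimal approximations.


Answer: cos(2*sin(y))/2.


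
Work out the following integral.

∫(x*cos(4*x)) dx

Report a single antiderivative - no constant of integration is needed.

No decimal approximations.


Answer: x*sin(4*x)/4 + cos(4*x)/16.


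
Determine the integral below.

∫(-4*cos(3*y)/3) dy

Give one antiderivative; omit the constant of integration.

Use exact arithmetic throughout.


Answer: -4*sin(3*y)/9.


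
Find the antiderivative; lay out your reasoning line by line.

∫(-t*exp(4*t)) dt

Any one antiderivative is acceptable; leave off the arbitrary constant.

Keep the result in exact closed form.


Step 1. Integrate ∫(-t*exp(4*t)) dt by parts with u = t, dv = (-exp(4*t)) dt, so v = -exp(4*t)/4: now -t*exp(4*t)/4 + ∫(exp(4*t)/4) dt.
Step 2. Evaluate the standard form: now -t*exp(4*t)/4 + exp(4*t)/16.
Answer: -t*exp(4*t)/4 + exp(4*t)/16.


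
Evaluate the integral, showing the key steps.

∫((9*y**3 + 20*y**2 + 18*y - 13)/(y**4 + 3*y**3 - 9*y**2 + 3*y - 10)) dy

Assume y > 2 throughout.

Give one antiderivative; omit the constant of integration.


Step 1. Decompose ∫((9*y**3 + 20*y**2 + 18*y - 13)/(y**4 + 3*y**3 - 9*y**2 + 3*y - 10)) dy by partial fractions, (9*y**3 + 20*y**2 + 18*y - 13)/(y**4 + 3*y**3 - 9*y**2 + 3*y - 10) = 3/(y**2 + 1) + 4/(y + 5) + 5/(y - 2): now ∫(5/(y - 2)) dy + ∫(4/(y + 5)) dy + ∫(3/(y**2 + 1)) dy.
Step 2. Evaluate the standard form [assuming y > 2]: now 5*log(y - 2) + ∫(4/(y + 5)) dy + ∫(3/(y**2 + 1)) dy.
Step 3. Evaluate the standard form [assuming y > -5]: now 5*log(y - 2) + 4*log(y + 5) + ∫(3/(y**2 + 1)) dy.
Step 4. Evaluate the standard form: now 5*log(y - 2) + 4*log(y + 5) + 3*atan(y).
Answer: 5*log(y - 2) + 4*log(y + 5) + 3*atan(y).


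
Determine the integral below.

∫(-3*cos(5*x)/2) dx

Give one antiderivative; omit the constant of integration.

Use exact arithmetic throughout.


Answer: -3*sin(5*x)/10.


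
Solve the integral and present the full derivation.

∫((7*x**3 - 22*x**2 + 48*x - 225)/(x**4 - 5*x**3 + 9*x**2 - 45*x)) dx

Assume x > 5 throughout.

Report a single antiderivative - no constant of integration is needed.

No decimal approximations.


Step 1. Decompose ∫((7*x**3 - 22*x**2 + 48*x - 225)/(x**4 - 5*x**3 + 9*x**2 - 45*x)) dx by partial fractions, (7*x**3 - 22*x**2 + 48*x - 225)/(x**4 - 5*x**3 + 9*x**2 - 45*x) = 3/(x**2 + 9) + 2/(x - 5) + 5/x: now ∫(5/x) dx + ∫(2/(x - 5)) dx + ∫(3/(x**2 + 9)) dx.
Step 2. Evaluate the standard form [assuming x > 0]: now 5*log(x) + ∫(2/(x - 5)) dx + ∫(3/(x**2 + 9)) dx.
Step 3. Evaluate the standard form [assuming x > 5]: now 5*log(x) + 2*log(x - 5) + ∫(3/(x**2 + 9)) dx.
Step 4. Evaluate the standard form: now 5*log(x) + 2*log(x - 5) + atan(x/3).
Answer: 5*log(x) + 2*log(x - 5) + atan(x/3).


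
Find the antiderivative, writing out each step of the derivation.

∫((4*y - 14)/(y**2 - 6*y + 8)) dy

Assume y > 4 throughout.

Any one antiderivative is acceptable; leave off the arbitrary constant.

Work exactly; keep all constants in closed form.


Step 1. Decompose ∫((4*y - 14)/(y**2 - 6*y + 8)) dy by partial fractions, (4*y - 14)/(y**2 - 6*y + 8) = 3/(y - 2) + 1/(y - 4): now ∫(1/(y - 4)) dy + ∫(3/(y - 2)) dy.
Step 2. Evaluate the standard form [assuming y > 2]: now 3*log(y - 2) + ∫(1/(y - 4)) dy.
Step 3. Evaluate the standard form [assuming y > 4]: now log(y - 4) + 3*log(y - 2).
Answer: log(y - 4) + 3*log(y - 2).


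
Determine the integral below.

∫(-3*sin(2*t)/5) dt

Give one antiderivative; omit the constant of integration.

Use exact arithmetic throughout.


Answer: 3*cos(2*t)/10.


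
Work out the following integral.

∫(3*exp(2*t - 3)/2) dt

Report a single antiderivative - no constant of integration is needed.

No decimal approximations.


Answer: 3*exp(2*t - 3)/4.


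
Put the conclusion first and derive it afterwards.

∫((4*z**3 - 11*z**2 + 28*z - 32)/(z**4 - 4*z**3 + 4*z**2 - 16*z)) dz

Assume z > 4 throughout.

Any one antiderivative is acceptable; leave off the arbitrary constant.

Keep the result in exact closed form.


The answer is 2*log(z) + 2*log(z - 4) - 3*atan(z/2)/2.
Step 1. Decompose ∫((4*z**3 - 11*z**2 + 28*z - 32)/(z**4 - 4*z**3 + 4*z**2 - 16*z)) dz by partial fractions, (4*z**3 - 11*z**2 + 28*z - 32)/(z**4 - 4*z**3 + 4*z**2 - 16*z) = -3/(z**2 + 4) + 2/(z - 4) + 2/z: now ∫(2/z) dz + ∫(2/(z - 4)) dz + ∫(-3/(z**2 + 4)) dz.
Step 2. Evaluate the standard form [assuming z > 0]: now 2*log(z) + ∫(2/(z - 4)) dz + ∫(-3/(z**2 + 4)) dz.
Step 3. Evaluate the standard form [assuming z > 4]: now 2*log(z) + 2*log(z - 4) + ∫(-3/(z**2 + 4)) dz.
Step 4. Evaluate the standard form: now 2*log(z) + 2*log(z - 4) - 3*atan(z/2)/2.
Answer: 2*log(z) + 2*log(z - 4) - 3*atan(z/2)/2.


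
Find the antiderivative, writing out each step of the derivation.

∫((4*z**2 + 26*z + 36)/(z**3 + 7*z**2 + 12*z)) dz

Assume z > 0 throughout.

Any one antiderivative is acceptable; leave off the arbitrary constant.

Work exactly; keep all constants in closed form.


Step 1. Decompose ∫((4*z**2 + 26*z + 36)/(z**3 + 7*z**2 + 12*z)) dz by partial fractions, (4*z**2 + 26*z + 36)/(z**3 + 7*z**2 + 12*z) = -1/(z + 4) + 2/(z + 3) + 3/z: now ∫(3/z) dz + ∫(2/(z + 3)) dz + ∫(-1/(z + 4)) dz.
Step 2. Evaluate the standard form [assuming z > -4]: now -log(z + 4) + ∫(3/z) dz + ∫(2/(z + 3)) dz.
Step 3. Evaluate the standard form [assuming z > 0]: now 3*log(z) - log(z + 4) + ∫(2/(z + 3)) dz.
Step 4. Evaluate the standard form [assuming z > -3]: now 3*log(z) + 2*log(z + 3) - log(z + 4).
Answer: 3*log(z) + 2*log(z + 3) - log(z + 4).


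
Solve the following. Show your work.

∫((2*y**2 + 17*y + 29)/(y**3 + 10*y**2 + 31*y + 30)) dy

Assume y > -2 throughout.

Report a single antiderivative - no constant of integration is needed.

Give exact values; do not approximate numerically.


Step 1. Decompose ∫((2*y**2 + 17*y + 29)/(y**3 + 10*y**2 + 31*y + 30)) dy by partial fractions, (2*y**2 + 17*y + 29)/(y**3 + 10*y**2 + 31*y + 30) = -1/(y + 5) + 2/(y + 3) + 1/(y + 2): now ∫(1/(y + 2)) dy + ∫(2/(y + 3)) dy + ∫(-1/(y + 5)) dy.
Step 2. Evaluate the standard form [assuming y > -3]: now 2*log(y + 3) + ∫(1/(y + 2)) dy + ∫(-1/(y + 5)) dy.
Step 3. Evaluate the standard form [assuming y > -2]: now log(y + 2) + 2*log(y + 3) + ∫(-1/(y + 5)) dy.
Step 4. Evaluate the standard form [assuming y > -5]: now log(y + 2) + 2*log(y + 3) - log(y + 5).
Answer: log(y + 2) + 2*log(y + 3) - log(y + 5).


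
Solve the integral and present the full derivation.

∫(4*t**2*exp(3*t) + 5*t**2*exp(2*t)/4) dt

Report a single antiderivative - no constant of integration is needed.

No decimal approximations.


Step 1. Rewrite: now ∫(5*t**2*exp(2*t)/4) dt + ∫(4*t**2*exp(3*t)) dt.
Step 2. Integrate ∫(5*t**2*exp(2*t)/4) dt by parts with u = t**2, dv = (5*exp(2*t)/4) dt, so v = 5*exp(2*t)/8: now 5*t**2*exp(2*t)/8 + ∫(-5*t*exp(2*t)/4) dt + ∫(4*t**2*exp(3*t)) dt.
Step 3. Integrate ∫(-5*t*exp(2*t)/4) dt by parts with u = t, dv = (-5*exp(2*t)/4) dt, so v = -5*exp(2*t)/8: now 5*t**2*exp(2*t)/8 - 5*t*exp(2*t)/8 + ∫(4*t**2*exp(3*t)) dt + ∫(5*exp(2*t)/8) dt.
Step 4. Evaluate the standard form: now 5*t**2*exp(2*t)/8 - 5*t*exp(2*t)/8 + 5*exp(2*t)/16 + ∫(4*t**2*exp(3*t)) dt.
Step 5. Integrate ∫(4*t**2*exp(3*t)) dt by parts with u = t**2, dv = (4*exp(3*t)) dt, so v = 4*exp(3*t)/3: now 4*t**2*exp(3*t)/3 + 5*t**2*exp(2*t)/8 - 5*t*exp(2*t)/8 + 5*exp(2*t)/16 + ∫(-8*t*exp(3*t)/3) dt.
Step 6. Integrate ∫(-8*t*exp(3*t)/3) dt by parts with u = t, dv = (-8*exp(3*t)/3) dt, so v = -8*exp(3*t)/9: now 4*t**2*exp(3*t)/3 + 5*t**2*exp(2*t)/8 - 8*t*exp(3*t)/9 - 5*t*exp(2*t)/8 + 5*exp(2*t)/16 + ∫(8*exp(3*t)/9) dt.
Step 7. Evaluate the standard form: now 4*t**2*exp(3*t)/3 + 5*t**2*exp(2*t)/8 - 8*t*exp(3*t)/9 - 5*t*exp(2*t)/8 + 8*exp(3*t)/27 + 5*exp(2*t)/16.
Answer: 4*t**2*exp(3*t)/3 + 5*t**2*exp(2*t)/8 - 8*t*exp(3*t)/9 - 5*t*exp(2*t)/8 + 8*exp(3*t)/27 + 5*exp(2*t)/16.


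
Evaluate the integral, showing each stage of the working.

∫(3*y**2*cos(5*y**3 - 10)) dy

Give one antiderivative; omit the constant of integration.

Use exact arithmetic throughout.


Step 1. Substitute u = y**3 - 2, turning ∫(3*y**2*cos(5*y**3 - 10)) dy into ∫(cos(5*u)) du: now ∫(cos(5*u)) du.
Step 2. Evaluate the standard form: now sin(5*u)/5.
Step 3. Substitute back u = y**3 - 2: now sin(5*y**3 - 10)/5.
Answer: sin(5*y**3 - 10)/5.


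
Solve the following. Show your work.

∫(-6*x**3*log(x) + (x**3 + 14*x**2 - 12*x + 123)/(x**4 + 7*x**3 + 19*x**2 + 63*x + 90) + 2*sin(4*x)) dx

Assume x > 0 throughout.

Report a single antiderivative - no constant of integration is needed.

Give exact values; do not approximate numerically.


Step 1. Rewrite: now ∫(-6*x**3*log(x)) dx + ∫((x**3 + 14*x**2 - 12*x + 123)/(x**4 + 7*x**3 + 19*x**2 + 63*x + 90)) dx + ∫(2*sin(4*x)) dx.
Step 2. Decompose ∫((x**3 + 14*x**2 - 12*x + 123)/(x**4 + 7*x**3 + 19*x**2 + 63*x + 90)) dx by partial fractions, (x**3 + 14*x**2 - 12*x + 123)/(x**4 + 7*x**3 + 19*x**2 + 63*x + 90) = -3/(x**2 + 9) - 4/(x + 5) + 5/(x + 2): now ∫(-6*x**3*log(x)) dx + ∫(5/(x + 2)) dx + ∫(-4/(x + 5)) dx + ∫(-3/(x**2 + 9)) dx + ∫(2*sin(4*x)) dx.
Step 3. Evaluate the standard form [assuming x > -5]: now -4*log(x + 5) + ∫(-6*x**3*log(x)) dx + ∫(5/(x + 2)) dx + ∫(-3/(x**2 + 9)) dx + ∫(2*sin(4*x)) dx.
Step 4. Evaluate the standard form [assuming x > -2]: now 5*log(x + 2) - 4*log(x + 5) + ∫(-6*x**3*log(x)) dx + ∫(-3/(x**2 + 9)) dx + ∫(2*sin(4*x)) dx.
Step 5. Evaluate the standard form: now 5*log(x + 2) - 4*log(x + 5) - atan(x/3) + ∫(-6*x**3*log(x)) dx + ∫(2*sin(4*x)) dx.
Step 6. Integrate ∫(-6*x**3*log(x)) dx by parts with u = log(x), dv = (-6*x**3) dx, so v = -3*x**4/2 [assuming x > 0]: now -3*x**4*log(x)/2 + 5*log(x + 2) - 4*log(x + 5) - atan(x/3) + ∫(3*x**3/2) dx + ∫(2*sin(4*x)) dx.
Step 7. Evaluate the standard form: now -3*x**4*log(x)/2 + 3*x**4/8 + 5*log(x + 2) - 4*log(x + 5) - atan(x/3) + ∫(2*sin(4*x)) dx.
Step 8. Evaluate the standard form: now -3*x**4*log(x)/2 + 3*x**4/8 + 5*log(x + 2) - 4*log(x + 5) - cos(4*x)/2 - atan(x/3).
Answer: -3*x**4*log(x)/2 + 3*x**4/8 + 5*log(x + 2) - 4*log(x + 5) - cos(4*x)/2 - atan(x/3).


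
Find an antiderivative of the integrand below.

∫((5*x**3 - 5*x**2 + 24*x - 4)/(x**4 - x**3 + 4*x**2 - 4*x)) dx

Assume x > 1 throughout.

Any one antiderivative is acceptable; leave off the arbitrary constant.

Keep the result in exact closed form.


Answer: log(x) + 4*log(x - 1) - 2*atan(x/2).


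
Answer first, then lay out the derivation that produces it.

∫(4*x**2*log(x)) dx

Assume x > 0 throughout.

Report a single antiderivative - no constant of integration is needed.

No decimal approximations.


The answer is 4*x**3*log(x)/3 - 4*x**3/9.
Step 1. Integrate ∫(4*x**2*log(x)) dx by parts with u = log(x), dv = (4*x**2) dx, so v = 4*x**3/3 [assuming x > 0]: now 4*x**3*log(x)/3 + ∫(-4*x**2/3) dx.
Step 2. Evaluate the standard form: now 4*x**3*log(x)/3 - 4*x**3/9.
Answer: 4*x**3*log(x)/3 - 4*x**3/9.


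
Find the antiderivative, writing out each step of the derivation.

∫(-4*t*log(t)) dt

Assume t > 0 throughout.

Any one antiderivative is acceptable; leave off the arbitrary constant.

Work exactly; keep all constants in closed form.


Step 1. Integrate ∫(-4*t*log(t)) dt by parts with u = log(t), dv = (-4*t) dt, so v = -2*t**2 [assuming t > 0]: now -2*t**2*log(t) + ∫(2*t) dt.
Step 2. Evaluate the standard form: now -2*t**2*log(t) + t**2.
Answer: -2*t**2*log(t) + t**2.


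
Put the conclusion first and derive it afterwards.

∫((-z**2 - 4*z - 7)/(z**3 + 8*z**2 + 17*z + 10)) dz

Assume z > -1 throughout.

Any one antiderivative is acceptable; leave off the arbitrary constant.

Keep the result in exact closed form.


The answer is -log(z + 1) + log(z + 2) - log(z + 5).
Step 1. Decompose ∫((-z**2 - 4*z - 7)/(z**3 + 8*z**2 + 17*z + 10)) dz by partial fractions, (-z**2 - 4*z - 7)/(z**3 + 8*z**2 + 17*z + 10) = -1/(z + 5) + 1/(z + 2) - 1/(z + 1): now ∫(-1/(z + 1)) dz + ∫(1/(z + 2)) dz + ∫(-1/(z + 5)) dz.
Step 2. Evaluate the standard form [assuming z > -2]: now log(z + 2) + ∫(-1/(z + 1)) dz + ∫(-1/(z + 5)) dz.
Step 3. Evaluate the standard form [assuming z > -5]: now log(z + 2) - log(z + 5) + ∫(-1/(z + 1)) dz.
Step 4. Evaluate the standard form [assuming z > -1]: now -log(z + 1) + log(z + 2) - log(z + 5).
Answer: -log(z + 1) + log(z + 2) - log(z + 5).


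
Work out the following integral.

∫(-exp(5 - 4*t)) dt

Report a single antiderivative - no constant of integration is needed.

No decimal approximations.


Answer: exp(5 - 4*t)/4.


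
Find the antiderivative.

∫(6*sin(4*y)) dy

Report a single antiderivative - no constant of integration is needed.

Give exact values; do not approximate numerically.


Answer: -3*cos(4*y)/2.


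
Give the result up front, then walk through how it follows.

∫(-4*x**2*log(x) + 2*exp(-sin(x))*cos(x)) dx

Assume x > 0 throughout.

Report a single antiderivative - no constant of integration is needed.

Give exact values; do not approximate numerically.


The answer is -4*x**3*log(x)/3 + 4*x**3/9 - 2*exp(-sin(x)).
Step 1. Rewrite: now ∫(-4*x**2*log(x)) dx + ∫(2*exp(-sin(x))*cos(x)) dx.
Step 2. Substitute u = sin(x), turning ∫(2*exp(-sin(x))*cos(x)) dx into ∫(2*exp(-u)) du: now ∫(-4*x**2*log(x)) dx + ∫(2*exp(-u)) du.
Step 3. Evaluate the standard form: now ∫(-4*x**2*log(x)) dx - 2*exp(-u).
Step 4. Substitute back u = sin(x): now ∫(-4*x**2*log(x)) dx - 2*exp(-sin(x)).
Step 5. Integrate ∫(-4*x**2*log(x)) dx by parts with u = log(x), dv = (-4*x**2) dx, so v = -4*x**3/3 [assuming x > 0]: now -4*x**3*log(x)/3 + ∫(4*x**2/3) dx - 2*exp(-sin(x)).
Step 6. Evaluate the standard form: now -4*x**3*log(x)/3 + 4*x**3/9 - 2*exp(-sin(x)).
Answer: -4*x**3*log(x)/3 + 4*x**3/9 - 2*exp(-sin(x)).


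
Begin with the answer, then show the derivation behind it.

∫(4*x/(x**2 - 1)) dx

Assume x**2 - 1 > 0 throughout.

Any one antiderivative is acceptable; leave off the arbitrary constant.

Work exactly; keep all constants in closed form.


The answer is 2*log(x**2 - 1).
Step 1. Substitute u = x**2 - 1, turning ∫(4*x/(x**2 - 1)) dx into ∫(2/u) du: now ∫(2/u) du.
Step 2. Evaluate the standard form [assuming u > 0]: now 2*log(u).
Step 3. Substitute back u = x**2 - 1: now 2*log(x**2 - 1).
Answer: 2*log(x**2 - 1).


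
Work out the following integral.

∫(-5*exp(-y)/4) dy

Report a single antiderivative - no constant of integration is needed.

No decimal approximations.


Answer: 5*exp(-y)/4.


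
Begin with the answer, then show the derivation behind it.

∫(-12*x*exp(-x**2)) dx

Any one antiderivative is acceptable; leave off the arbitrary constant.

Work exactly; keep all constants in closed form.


The answer is 6*exp(-x**2).
Step 1. Substitute u = x**2, turning ∫(-12*x*exp(-x**2)) dx into ∫(-6*exp(-u)) du: now ∫(-6*exp(-u)) du.
Step 2. Evaluate the standard form: now 6*exp(-u).
Step 3. Substitute back u = x**2: now 6*exp(-x**2).
Answer: 6*exp(-x**2).
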